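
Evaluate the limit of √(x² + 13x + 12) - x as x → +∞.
As x → +∞: multiply by the conjugate to get (13x+12)/(√(x²+13x+12)+x); the denominator ~ 2x, so the limit is 13/2.
Limit = 13/2.

Final answer: 13/2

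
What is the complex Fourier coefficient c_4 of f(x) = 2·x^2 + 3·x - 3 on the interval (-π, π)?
Compute the real Fourier coefficients first: a_4 = 1/2, b_4 = -3/2.
Then c_4 = (a_4 − i·b_4)/2 = 1/4 + 3·i/4.

Final answer: 1/4 + 3·i/4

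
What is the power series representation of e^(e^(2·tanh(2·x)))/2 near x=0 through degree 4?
176·e·x^4/3 + 24·e·x^3 + 8·e·x^2 + 2·e·x + e/2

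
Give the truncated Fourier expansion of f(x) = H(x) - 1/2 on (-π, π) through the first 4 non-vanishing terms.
2·sin(x)/π + 2·sin(3·x)/(3·π) + 2·sin(5·x)/(5·π) + 2·sin(7·x)/(7·π)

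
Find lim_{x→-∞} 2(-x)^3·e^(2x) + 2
The product is a 0·∞ indeterminate form at x → -∞.
Rewrite the product as 2(-x)^3 / e^(-2x) (an ∞/∞ form) and apply L'Hôpital, or use the standard hierarchy e^(2|x|) ≫ |(-x)^3| as x → -∞.
The indeterminate product → 0, so the limit = 2.

Final answer: 2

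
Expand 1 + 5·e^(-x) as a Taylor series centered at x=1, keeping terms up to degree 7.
(e + 5)·e^(-1) - 5·e^(-1)·(x - 1) + 5·e^(-1)·(x - 1)^2/2 - 5·e^(-1)·(x - 1)^3/6 + 5·e^(-1)·(x - 1)^4/24 - e^(-1)·(x - 1)^5/24 + e^(-1)·(x - 1)^6/144 - e^(-1)·(x - 1)^7/1008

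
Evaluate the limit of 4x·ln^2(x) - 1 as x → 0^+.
The product is a 0·∞ indeterminate form at x → 0⁺.
Rewrite the product as 4·ln^2(x) / x^(-1) and apply L'Hôpital, or use the standard hierarchy x^(-1) ≫ |ln x|^2 as x → 0⁺.
The indeterminate product → 0, so the limit = -1.

Final answer: -1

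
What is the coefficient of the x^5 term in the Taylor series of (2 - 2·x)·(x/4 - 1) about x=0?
Expand to order 5: (2 - 2·x)·(x/4 - 1) = -x^2/2 + 5·x/2 - 2 + O(x^6).
The coefficient of x^5 is 0.

Final answer: 0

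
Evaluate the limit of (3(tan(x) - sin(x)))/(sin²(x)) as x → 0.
Both numerator and denominator → 0 as x → 0; this is a 0/0 indeterminate form.
Expand each to leading order near x = 0: numerator ~ 3·x^3/2, denominator ~ x^2.
The limit of the ratio is 0.

Final answer: 0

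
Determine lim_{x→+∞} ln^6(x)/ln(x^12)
This is an ∞/∞ indeterminate form as x → +∞.
Write ln(x^12) = 12·ln(x), reducing the quotient to ln^5(x)/12 → ∞.
Limit = ∞.

Final answer: ∞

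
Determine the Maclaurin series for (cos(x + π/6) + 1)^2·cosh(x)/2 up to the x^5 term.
x^5·((√(3)/2 + 1)^2·(-√(3)/(16·(√(3)/2 + 1)^2) - 1/(120·(√(3)/2 + 1)))/2 - 1/48 - √(3)/96 + (√(3)/2 + 1)^2·(1/(6·(√(3)/2 + 1)) + √(3)/(4·(√(3)/2 + 1)^2))/4) + x^4·((√(3)/2 + 1)^2·(-√(3)/(2·(√(3)/2 + 1)) + 1/(4·(√(3)/2 + 1)^2))/4 + (√(3)/2 + 1)^2/48 + (√(3)/2 + 1)^2·(5/(48·(√(3)/2 + 1)^2) + √(3)/(24·(√(3)/2 + 1)))/2) + x^3·(-1/4 - √(3)/8 + (√(3)/2 + 1)^2·(1/(6·(√(3)/2 + 1)) + √(3)/(4·(√(3)/2 + 1)^2))/2) + x^2·((√(3)/2 + 1)^2·(-√(3)/(2·(√(3)/2 + 1)) + 1/(4·(√(3)/2 + 1)^2))/2 + (√(3)/2 + 1)^2/4) + x·(-1/2 - √(3)/4) + (√(3)/2 + 1)^2/2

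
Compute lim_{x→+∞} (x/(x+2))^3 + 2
As x → +∞: x/(x+2) = 1/(1 + 2/x) → 1, and the 3rd power of a limit-1 base also → 1; with the additive constant, 1 + 2 = 3.
Limit = 3.

Final answer: 3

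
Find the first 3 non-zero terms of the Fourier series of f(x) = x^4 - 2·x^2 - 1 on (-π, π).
(56 - 8·π^2)·cos(x) + (-5 + 2·π^2)·cos(2·x) - 2·π^2/3 - 1 + π^4/5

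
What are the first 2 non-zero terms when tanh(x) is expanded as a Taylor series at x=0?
-x^3/3 + x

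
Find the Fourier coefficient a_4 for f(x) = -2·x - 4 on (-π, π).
a_4 = (1/π) ∫_{-π}^{π} f(x)·cos(4x) dx.
Evaluate the integral (use parity and integration by parts as needed): a_4 = 0.

Final answer: 0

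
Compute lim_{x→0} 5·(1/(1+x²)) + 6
Direct substitution at x = 0 gives 11.

Final answer: 11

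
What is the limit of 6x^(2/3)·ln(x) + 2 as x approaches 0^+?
The product is a 0·∞ indeterminate form at x → 0⁺.
Rewrite the product as 6·ln(x) / x^(-2/3) and apply L'Hôpital, or use the standard hierarchy x^(-2/3) ≫ |ln x| as x → 0⁺.
The indeterminate product → 0, so the limit = 2.

Final answer: 2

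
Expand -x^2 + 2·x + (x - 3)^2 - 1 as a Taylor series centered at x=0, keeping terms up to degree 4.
8 - 4·x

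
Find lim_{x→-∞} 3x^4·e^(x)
This is a 0·∞ indeterminate form at x → -∞.
Rewrite the product as 3x^4 / e^(-x) (an ∞/∞ form) and apply L'Hôpital, or use the standard hierarchy e^(|x|) ≫ |x^4| as x → -∞.
The indeterminate product → 0, so the limit = 0.

Final answer: 0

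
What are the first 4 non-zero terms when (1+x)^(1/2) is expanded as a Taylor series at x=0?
x^3/16 - x^2/8 + x/2 + 1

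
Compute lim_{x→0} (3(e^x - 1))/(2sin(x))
Both numerator and denominator → 0 as x → 0; this is a 0/0 indeterminate form.
Expand each to leading order near x = 0: numerator ~ 3·x, denominator ~ 2·x.
The limit of the ratio is 3/2.

Final answer: 3/2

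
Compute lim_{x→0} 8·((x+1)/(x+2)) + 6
Direct substitution at x = 0 gives 10.

Final answer: 10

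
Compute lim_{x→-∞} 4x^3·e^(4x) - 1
The product is a 0·∞ indeterminate form at x → -∞.
Rewrite the product as 4x^3 / e^(-4x) (an ∞/∞ form) and apply L'Hôpital, or use the standard hierarchy e^(4|x|) ≫ |x^3| as x → -∞.
The indeterminate product → 0, so the limit = -1.

Final answer: -1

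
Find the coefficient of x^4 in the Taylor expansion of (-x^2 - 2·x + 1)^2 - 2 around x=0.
Expand to order 4: (-x^2 - 2·x + 1)^2 - 2 = x^4 + 4·x^3 + 2·x^2 - 4·x - 1 + O(x^5).
The coefficient of x^4 is 1.

Final answer: 1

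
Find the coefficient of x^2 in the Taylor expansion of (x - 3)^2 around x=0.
Expand to order 2: (x - 3)^2 = x^2 - 6·x + 9 + O(x^3).
The coefficient of x^2 is 1.

Final answer: 1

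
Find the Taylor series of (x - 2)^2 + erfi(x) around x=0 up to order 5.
x^5/(5·√(π)) + 2·x^3/(3·√(π)) + x^2 + x·(-4 + 2/√(π)) + 4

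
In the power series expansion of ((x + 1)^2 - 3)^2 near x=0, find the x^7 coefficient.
Expand to order 7: ((x + 1)^2 - 3)^2 = x^4 + 4·x^3 - 8·x + 4 + O(x^8).
The coefficient of x^7 is 0.

Final answer: 0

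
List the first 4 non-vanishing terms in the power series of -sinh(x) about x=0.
-x^7/5040 - x^5/120 - x^3/6 - x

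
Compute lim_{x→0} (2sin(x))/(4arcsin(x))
Both numerator and denominator → 0 as x → 0; this is a 0/0 indeterminate form.
Expand each to leading order near x = 0: numerator ~ 2·x, denominator ~ 4·x.
The limit of the ratio is 1/2.

Final answer: 1/2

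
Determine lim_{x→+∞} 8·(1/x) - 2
Evaluate the dominant behaviour as x → +∞; each term tends to a finite value or vanishes.
Limit = -2.

Final answer: -2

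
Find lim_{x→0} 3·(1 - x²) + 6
Direct substitution at x = 0 gives 9.

Final answer: 9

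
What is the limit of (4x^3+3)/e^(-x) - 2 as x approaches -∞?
The quotient is an ∞/∞ indeterminate form as x → -∞.
Compare growth rates of the dominant terms (exponentials ≫ polynomials ≫ logarithms), or apply L'Hôpital's rule; the quotient → 0.
Adding the constant: 0 - 2 = -2. Limit = -2.

Final answer: -2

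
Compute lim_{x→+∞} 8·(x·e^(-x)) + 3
Evaluate the dominant behaviour as x → +∞; each term tends to a finite value or vanishes.
Limit = 3.

Final answer: 3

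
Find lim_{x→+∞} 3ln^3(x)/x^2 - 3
The quotient is an ∞/∞ indeterminate form as x → +∞.
The polynomial denominator x^2 dominates the logarithmic numerator (any positive power of x ≫ ln^3(x) as x → ∞), so the quotient → 0.
Adding the constant: 0 - 3 = -3. Limit = -3.

Final answer: -3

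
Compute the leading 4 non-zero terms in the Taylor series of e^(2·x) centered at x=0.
4·x^3/3 + 2·x^2 + 2·x + 1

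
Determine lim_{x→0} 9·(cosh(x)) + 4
Direct substitution at x = 0 gives 13.

Final answer: 13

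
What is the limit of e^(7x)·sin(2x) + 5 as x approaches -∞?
Evaluate the dominant behaviour as x → -∞; each term tends to a finite value or vanishes.
Limit = 5.

Final answer: 5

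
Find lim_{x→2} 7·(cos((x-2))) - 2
Direct substitution at x = 2 gives 5.

Final answer: 5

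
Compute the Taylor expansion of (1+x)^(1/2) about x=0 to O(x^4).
x^3/16 - x^2/8 + x/2 + 1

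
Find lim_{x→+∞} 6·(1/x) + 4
Evaluate the dominant behaviour as x → +∞; each term tends to a finite value or vanishes.
Limit = 4.

Final answer: 4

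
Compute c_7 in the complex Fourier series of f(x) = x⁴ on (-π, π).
Compute the real Fourier coefficients first: a_7 = 48/2401 - 8·π^2/49, b_7 = 0.
Then c_7 = (a_7 − i·b_7)/2 = 24/2401 - 4·π^2/49.

Final answer: 24/2401 - 4·π^2/49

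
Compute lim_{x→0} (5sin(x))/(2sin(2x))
Both numerator and denominator → 0 as x → 0; this is a 0/0 indeterminate form.
Expand each to leading order near x = 0: numerator ~ 5·x, denominator ~ 4·x.
The limit of the ratio is 5/4.

Final answer: 5/4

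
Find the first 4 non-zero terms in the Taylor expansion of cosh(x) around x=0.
x^6/720 + x^4/24 + x^2/2 + 1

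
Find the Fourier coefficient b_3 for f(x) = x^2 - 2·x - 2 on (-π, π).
b_3 = (1/π) ∫_{-π}^{π} f(x)·sin(3x) dx.
Evaluate the integral (use parity and integration by parts as needed): b_3 = -4/3.

Final answer: -4/3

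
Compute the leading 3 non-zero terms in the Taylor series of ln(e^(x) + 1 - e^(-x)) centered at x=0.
3·x^3 - 2·x^2 + 2·x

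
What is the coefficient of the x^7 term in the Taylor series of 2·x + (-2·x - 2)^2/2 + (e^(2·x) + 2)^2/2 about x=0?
Expand to order 7: 2·x + (-2·x - 2)^2/2 + (e^(2·x) + 2)^2/2 = 176·x^7/105 + 136·x^6/45 + 24·x^5/5 + 20·x^4/3 + 8·x^3 + 10·x^2 + 12·x + 13/2 + O(x^8).
The coefficient of x^7 is 176/105.

Final answer: 176/105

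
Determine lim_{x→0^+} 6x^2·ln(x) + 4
The product is a 0·∞ indeterminate form at x → 0⁺.
Rewrite the product as 6·ln(x) / x^(-2) and apply L'Hôpital, or use the standard hierarchy x^(-2) ≫ |ln x| as x → 0⁺.
The indeterminate product → 0, so the limit = 4.

Final answer: 4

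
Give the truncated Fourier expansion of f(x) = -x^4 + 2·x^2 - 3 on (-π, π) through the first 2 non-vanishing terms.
(-56 + 8·π^2)·cos(x) - π^4/5 - 3 + 2·π^2/3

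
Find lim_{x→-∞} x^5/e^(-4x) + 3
The quotient is an ∞/∞ indeterminate form as x → -∞.
Compare growth rates of the dominant terms (exponentials ≫ polynomials ≫ logarithms), or apply L'Hôpital's rule; the quotient → 0.
Adding the constant: 0 + 3 = 3. Limit = 3.

Final answer: 3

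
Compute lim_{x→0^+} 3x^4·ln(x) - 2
The product is a 0·∞ indeterminate form at x → 0⁺.
Rewrite the product as 3·ln(x) / x^(-4) and apply L'Hôpital, or use the standard hierarchy x^(-4) ≫ |ln x| as x → 0⁺.
The indeterminate product → 0, so the limit = -2.

Final answer: -2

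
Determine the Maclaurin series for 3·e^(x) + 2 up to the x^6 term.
x^6/240 + x^5/40 + x^4/8 + x^3/2 + 3·x^2/2 + 3·x + 5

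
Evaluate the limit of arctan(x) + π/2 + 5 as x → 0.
Direct substitution at x = 0 gives π/2 + 5.

Final answer: π/2 + 5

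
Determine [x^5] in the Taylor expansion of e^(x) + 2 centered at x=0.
Expand to order 5: e^(x) + 2 = x^5/120 + x^4/24 + x^3/6 + x^2/2 + x + 3 + O(x^6).
The coefficient of x^5 is 1/120.

Final answer: 1/120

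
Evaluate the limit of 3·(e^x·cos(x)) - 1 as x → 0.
Direct substitution at x = 0 gives 2.

Final answer: 2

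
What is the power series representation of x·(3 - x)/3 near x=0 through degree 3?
-x^2/3 + x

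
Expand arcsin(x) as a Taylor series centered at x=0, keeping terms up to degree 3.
x^3/6 + x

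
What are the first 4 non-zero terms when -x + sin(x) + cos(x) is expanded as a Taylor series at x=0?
x^4/24 - x^3/6 - x^2/2 + 1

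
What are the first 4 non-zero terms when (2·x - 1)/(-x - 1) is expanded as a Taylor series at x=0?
-3·x^3 + 3·x^2 - 3·x + 1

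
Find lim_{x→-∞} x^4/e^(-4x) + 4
The quotient is an ∞/∞ indeterminate form as x → -∞.
Compare growth rates of the dominant terms (exponentials ≫ polynomials ≫ logarithms), or apply L'Hôpital's rule; the quotient → 0.
Adding the constant: 0 + 4 = 4. Limit = 4.

Final answer: 4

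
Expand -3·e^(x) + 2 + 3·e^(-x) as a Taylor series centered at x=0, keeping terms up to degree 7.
-x^7/840 - x^5/20 - x^3 - 6·x + 2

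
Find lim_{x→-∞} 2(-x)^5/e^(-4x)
This is an ∞/∞ indeterminate form as x → -∞.
Compare growth rates of the dominant terms (exponentials ≫ polynomials ≫ logarithms), or apply L'Hôpital's rule; the quotient → 0.
Limit = 0.

Final answer: 0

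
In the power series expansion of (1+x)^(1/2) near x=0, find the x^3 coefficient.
Expand to order 3: (1+x)^(1/2) = x^3/16 - x^2/8 + x/2 + 1 + O(x^4).
The coefficient of x^3 is 1/16.

Final answer: 1/16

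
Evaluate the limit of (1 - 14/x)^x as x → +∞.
As x → +∞: this is the defining limit (1 - 14/x)^x → e^(-14).
Limit = e^(-14).

Final answer: e^(-14)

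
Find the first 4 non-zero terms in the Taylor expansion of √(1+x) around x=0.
x^3/16 - x^2/8 + x/2 + 1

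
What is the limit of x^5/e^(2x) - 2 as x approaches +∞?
The quotient is an ∞/∞ indeterminate form as x → +∞.
The exponential denominator e^(2x) dominates the polynomial numerator (e^x ≫ x^5 as x → ∞), so the quotient → 0.
Adding the constant: 0 - 2 = -2. Limit = -2.

Final answer: -2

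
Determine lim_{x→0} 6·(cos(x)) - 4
Direct substitution at x = 0 gives 2.

Final answer: 2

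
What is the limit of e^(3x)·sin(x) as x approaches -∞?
Evaluate the dominant behaviour as x → -∞; each term tends to a finite value or vanishes.
Limit = 0.

Final answer: 0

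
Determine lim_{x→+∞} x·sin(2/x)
As x → +∞: let u = 2/x → 0⁺; then x·sin(2/x) = 2·sin(u)/u → 2·1 = 2.
Limit = 2.

Final answer: 2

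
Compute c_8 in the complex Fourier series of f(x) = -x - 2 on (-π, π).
Compute the real Fourier coefficients first: a_8 = 0, b_8 = 1/4.
Then c_8 = (a_8 − i·b_8)/2 = -i/8.

Final answer: -i/8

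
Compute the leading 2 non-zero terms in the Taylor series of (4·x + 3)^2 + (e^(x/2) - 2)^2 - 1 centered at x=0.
23·x + 9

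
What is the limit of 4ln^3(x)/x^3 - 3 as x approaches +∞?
The quotient is an ∞/∞ indeterminate form as x → +∞.
The polynomial denominator x^3 dominates the logarithmic numerator (any positive power of x ≫ ln^3(x) as x → ∞), so the quotient → 0.
Adding the constant: 0 - 3 = -3. Limit = -3.

Final answer: -3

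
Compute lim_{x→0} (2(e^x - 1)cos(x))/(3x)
Both numerator and denominator → 0 as x → 0; this is a 0/0 indeterminate form.
Expand each to leading order near x = 0: numerator ~ 2·x, denominator ~ 3·x.
The limit of the ratio is 2/3.

Final answer: 2/3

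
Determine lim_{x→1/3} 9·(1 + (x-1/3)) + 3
Direct substitution at x = 1/3 gives 12.

Final answer: 12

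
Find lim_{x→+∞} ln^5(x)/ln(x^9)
This is an ∞/∞ indeterminate form as x → +∞.
Write ln(x^9) = 9·ln(x), reducing the quotient to ln^4(x)/9 → ∞.
Limit = ∞.

Final answer: ∞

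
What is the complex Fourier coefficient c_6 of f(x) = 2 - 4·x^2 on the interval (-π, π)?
Compute the real Fourier coefficients first: a_6 = -4/9, b_6 = 0.
Then c_6 = (a_6 − i·b_6)/2 = -2/9.

Final answer: -2/9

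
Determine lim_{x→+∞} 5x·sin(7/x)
As x → +∞: let u = 7/x → 0⁺; then 5·x·sin(7/x) = 5·7·sin(u)/u → 5·7·1 = 35.
Limit = 35.

Final answer: 35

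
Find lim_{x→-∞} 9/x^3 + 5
Evaluate the dominant behaviour as x → -∞; each term tends to a finite value or vanishes.
Limit = 5.

Final answer: 5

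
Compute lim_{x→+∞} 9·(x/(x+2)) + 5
Evaluate the dominant behaviour as x → +∞; each term tends to a finite value or vanishes.
Limit = 14.

Final answer: 14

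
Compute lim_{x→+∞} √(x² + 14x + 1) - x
This is an ∞ − ∞ indeterminate form.
Multiply and divide by the conjugate √(x²+14x + 1) + x; the x² terms cancel, leaving (14x + 1)/(√(x²+14x + 1)+x) → 14/2 = 7.
Limit = 7.

Final answer: 7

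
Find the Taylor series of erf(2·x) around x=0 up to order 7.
-128·x^7/(21·√(π)) + 32·x^5/(5·√(π)) - 16·x^3/(3·√(π)) + 4·x/√(π)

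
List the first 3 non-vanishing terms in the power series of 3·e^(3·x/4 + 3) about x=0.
27·x^2·e^(3)/32 + 9·x·e^(3)/4 + 3·e^(3)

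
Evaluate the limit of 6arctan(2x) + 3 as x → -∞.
Evaluate the dominant behaviour as x → -∞; each term tends to a finite value or vanishes.
Limit = 3 - 3·π.

Final answer: 3 - 3·π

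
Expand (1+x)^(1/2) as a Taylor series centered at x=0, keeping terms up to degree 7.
33·x^7/2048 - 21·x^6/1024 + 7·x^5/256 - 5·x^4/128 + x^3/16 - x^2/8 + x/2 + 1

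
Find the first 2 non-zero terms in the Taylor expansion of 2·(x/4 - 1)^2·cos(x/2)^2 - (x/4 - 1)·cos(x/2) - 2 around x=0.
1 - 5·x/4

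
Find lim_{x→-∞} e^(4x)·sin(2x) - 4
Evaluate the dominant behaviour as x → -∞; each term tends to a finite value or vanishes.
Limit = -4.

Final answer: -4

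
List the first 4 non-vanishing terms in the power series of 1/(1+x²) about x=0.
-x^6 + x^4 - x^2 + 1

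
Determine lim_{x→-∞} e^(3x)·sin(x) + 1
Evaluate the dominant behaviour as x → -∞; each term tends to a finite value or vanishes.
Limit = 1.

Final answer: 1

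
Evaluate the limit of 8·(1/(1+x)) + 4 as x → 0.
Direct substitution at x = 0 gives 12.

Final answer: 12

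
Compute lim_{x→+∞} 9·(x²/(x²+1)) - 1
Evaluate the dominant behaviour as x → +∞; each term tends to a finite value or vanishes.
Limit = 8.

Final answer: 8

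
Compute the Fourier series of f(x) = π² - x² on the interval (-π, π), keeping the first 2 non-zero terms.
4·cos(x) + 2·π^2/3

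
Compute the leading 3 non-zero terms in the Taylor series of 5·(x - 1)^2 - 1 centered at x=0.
5·x^2 - 10·x + 4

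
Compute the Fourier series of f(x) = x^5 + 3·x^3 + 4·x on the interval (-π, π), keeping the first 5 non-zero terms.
(-34·π^2 + 2·π^4 + 212)·sin(x) + (-π^4 - 7 + 2·π^2)·sin(2·x) + (188/81 + 14·π^2/27 + 2·π^4/3)·sin(3·x) + (-π^4/2 - 7·π^2/8 - 107/64)·sin(4·x) + (868/625 + 22·π^2/25 + 2·π^4/5)·sin(5·x)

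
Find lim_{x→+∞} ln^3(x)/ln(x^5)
This is an ∞/∞ indeterminate form as x → +∞.
Write ln(x^5) = 5·ln(x), reducing the quotient to ln^2(x)/5 → ∞.
Limit = ∞.

Final answer: ∞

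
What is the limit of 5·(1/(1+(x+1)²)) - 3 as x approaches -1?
Direct substitution at x = -1 gives 2.

Final answer: 2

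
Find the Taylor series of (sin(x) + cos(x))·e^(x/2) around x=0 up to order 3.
-13·x^3/48 + x^2/8 + 3·x/2 + 1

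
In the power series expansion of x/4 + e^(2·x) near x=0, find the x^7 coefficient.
Expand to order 7: x/4 + e^(2·x) = 8·x^7/315 + 4·x^6/45 + 4·x^5/15 + 2·x^4/3 + 4·x^3/3 + 2·x^2 + 9·x/4 + 1 + O(x^8).
The coefficient of x^7 is 8/315.

Final answer: 8/315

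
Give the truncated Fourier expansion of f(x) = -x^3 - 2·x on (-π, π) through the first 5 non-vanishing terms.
(8 - 2·π^2)·sin(x) + (1/2 + π^2)·sin(2·x) + (-2·π^2/3 - 8/9)·sin(3·x) + (13/16 + π^2/2)·sin(4·x) + (-2·π^2/5 - 88/125)·sin(5·x)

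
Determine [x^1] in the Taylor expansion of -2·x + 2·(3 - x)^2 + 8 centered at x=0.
Expand to order 1: -2·x + 2·(3 - x)^2 + 8 = 26 - 14·x + O(x^2).
The coefficient of x^1 is -14.

Final answer: -14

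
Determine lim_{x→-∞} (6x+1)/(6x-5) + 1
Evaluate the dominant behaviour as x → -∞; each term tends to a finite value or vanishes.
Limit = 2.

Final answer: 2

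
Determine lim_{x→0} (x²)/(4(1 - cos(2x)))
Both numerator and denominator → 0 as x → 0; this is a 0/0 indeterminate form.
Expand each to leading order near x = 0: numerator ~ x^2, denominator ~ 8·x^2.
The limit of the ratio is 1/8.

Final answer: 1/8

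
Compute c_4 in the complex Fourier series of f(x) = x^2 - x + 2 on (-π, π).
Compute the real Fourier coefficients first: a_4 = 1/4, b_4 = 1/2.
Then c_4 = (a_4 − i·b_4)/2 = 1/8 - i/4.

Final answer: 1/8 - i/4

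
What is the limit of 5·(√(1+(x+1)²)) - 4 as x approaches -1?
Direct substitution at x = -1 gives 1.

Final answer: 1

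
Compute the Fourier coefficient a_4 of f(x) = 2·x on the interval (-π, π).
a_4 = (1/π) ∫_{-π}^{π} f(x)·cos(4x) dx.
Evaluate the integral (use parity and integration by parts as needed): a_4 = 0.

Final answer: 0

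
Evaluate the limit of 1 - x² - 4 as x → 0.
Direct substitution at x = 0 gives -3.

Final answer: -3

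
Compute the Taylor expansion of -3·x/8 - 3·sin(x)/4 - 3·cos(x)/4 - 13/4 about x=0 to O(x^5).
-x^4/32 + x^3/8 + 3·x^2/8 - 9·x/8 - 4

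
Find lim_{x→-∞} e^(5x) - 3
Evaluate the dominant behaviour as x → -∞; each term tends to a finite value or vanishes.
Limit = -3.

Final answer: -3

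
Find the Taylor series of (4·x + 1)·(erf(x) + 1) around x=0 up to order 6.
4·x^6/(5·√(π)) + x^5/(5·√(π)) - 8·x^4/(3·√(π)) - 2·x^3/(3·√(π)) + 8·x^2/√(π) + x·(2/√(π) + 4) + 1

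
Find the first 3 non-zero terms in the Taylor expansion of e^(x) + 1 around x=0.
x^2/2 + x + 2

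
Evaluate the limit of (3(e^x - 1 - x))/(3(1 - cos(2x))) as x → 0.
Both numerator and denominator → 0 as x → 0; this is a 0/0 indeterminate form.
Expand each to leading order near x = 0: numerator ~ 3·x^2/2, denominator ~ 6·x^2.
The limit of the ratio is 1/4.

Final answer: 1/4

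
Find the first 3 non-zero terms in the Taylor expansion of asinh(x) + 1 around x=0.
-x^3/6 + x + 1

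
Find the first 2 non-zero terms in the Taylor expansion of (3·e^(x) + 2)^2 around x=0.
30·x + 25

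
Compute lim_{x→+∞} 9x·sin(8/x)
As x → +∞: let u = 8/x → 0⁺; then 9·x·sin(8/x) = 9·8·sin(u)/u → 9·8·1 = 72.
Limit = 72.

Final answer: 72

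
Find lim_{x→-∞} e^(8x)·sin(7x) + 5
Evaluate the dominant behaviour as x → -∞; each term tends to a finite value or vanishes.
Limit = 5.

Final answer: 5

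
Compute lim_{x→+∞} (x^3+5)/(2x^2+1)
This is an ∞/∞ indeterminate form as x → +∞.
Divide numerator and denominator by x^3 and let the lower-order terms vanish; the numerator's degree 3 exceeds the denominator's degree 2, so the quotient diverges.
Limit = ∞.

Final answer: ∞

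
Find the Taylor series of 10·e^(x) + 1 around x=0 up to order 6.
x^6/72 + x^5/12 + 5·x^4/12 + 5·x^3/3 + 5·x^2 + 10·x + 11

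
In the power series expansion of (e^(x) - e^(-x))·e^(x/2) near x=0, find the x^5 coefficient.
61/960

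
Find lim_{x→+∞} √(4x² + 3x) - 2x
As x → +∞: multiply by the conjugate to get (3x)/(√(4x²+3x)+2x); the denominator ~ 4x, so the limit is 3/4.
Limit = 3/4.

Final answer: 3/4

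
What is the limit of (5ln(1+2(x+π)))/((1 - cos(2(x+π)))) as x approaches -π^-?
Both numerator and denominator → 0 as x → -π^-; this is a 0/0 indeterminate form.
Expand each to leading order near x = -π: numerator ~ 10·(x + π), denominator ~ 2·(x + π)^2.
The limit of the ratio is -∞.

Final answer: -∞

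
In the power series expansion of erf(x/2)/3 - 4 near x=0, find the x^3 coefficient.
Expand to order 3: erf(x/2)/3 - 4 = -x^3/(36·√(π)) + x/(3·√(π)) - 4 + O(x^4).
The coefficient of x^3 is -1/(36·√(π)).

Final answer: -1/(36·√(π))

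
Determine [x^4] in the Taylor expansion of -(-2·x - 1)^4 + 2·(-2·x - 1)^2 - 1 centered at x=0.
Expand to order 4: -(-2·x - 1)^4 + 2·(-2·x - 1)^2 - 1 = -16·x^4 - 32·x^3 - 16·x^2 + O(x^5).
The coefficient of x^4 is -16.

Final answer: -16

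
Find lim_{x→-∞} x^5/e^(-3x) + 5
The quotient is an ∞/∞ indeterminate form as x → -∞.
Compare growth rates of the dominant terms (exponentials ≫ polynomials ≫ logarithms), or apply L'Hôpital's rule; the quotient → 0.
Adding the constant: 0 + 5 = 5. Limit = 5.

Final answer: 5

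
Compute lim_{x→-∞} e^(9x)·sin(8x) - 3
Evaluate the dominant behaviour as x → -∞; each term tends to a finite value or vanishes.
Limit = -3.

Final answer: -3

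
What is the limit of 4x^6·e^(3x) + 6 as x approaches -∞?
The product is a 0·∞ indeterminate form at x → -∞.
Rewrite the product as 4x^6 / e^(-3x) (an ∞/∞ form) and apply L'Hôpital, or use the standard hierarchy e^(3|x|) ≫ |x^6| as x → -∞.
The indeterminate product → 0, so the limit = 6.

Final answer: 6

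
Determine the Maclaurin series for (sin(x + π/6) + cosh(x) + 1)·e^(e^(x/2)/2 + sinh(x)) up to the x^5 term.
x^5·(2487·√(3)·e^(1/2)/20480 + 12167·e^(1/2)/16384) + x^4·(143·√(3)·e^(1/2)/768 + 14885·e^(1/2)/12288) + x^3·(65·√(3)·e^(1/2)/192 + 1355·e^(1/2)/768) + x^2·(5·√(3)·e^(1/2)/8 + 151·e^(1/2)/64) + x·(√(3)·e^(1/2)/2 + 25·e^(1/2)/8) + 5·e^(1/2)/2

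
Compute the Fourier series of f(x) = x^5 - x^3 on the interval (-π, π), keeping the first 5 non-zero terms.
(-42·π^2 + 2·π^4 + 252)·sin(x) + (-π^4 - 9 + 6·π^2)·sin(2·x) + (-58·π^2/27 + 116/81 + 2·π^4/3)·sin(3·x) + (-π^4/2 - 27/64 + 9·π^2/8)·sin(4·x) + (-18·π^2/25 + 108/625 + 2·π^4/5)·sin(5·x)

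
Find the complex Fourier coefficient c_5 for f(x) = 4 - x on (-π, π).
Compute the real Fourier coefficients first: a_5 = 0, b_5 = -2/5.
Then c_5 = (a_5 − i·b_5)/2 = i/5.

Final answer: i/5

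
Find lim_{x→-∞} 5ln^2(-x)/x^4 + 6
The quotient is an ∞/∞ indeterminate form as x → -∞.
Compare growth rates of the dominant terms (exponentials ≫ polynomials ≫ logarithms), or apply L'Hôpital's rule; the quotient → 0.
Adding the constant: 0 + 6 = 6. Limit = 6.

Final answer: 6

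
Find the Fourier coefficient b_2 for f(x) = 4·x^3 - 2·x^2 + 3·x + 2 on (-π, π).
b_2 = (1/π) ∫_{-π}^{π} f(x)·sin(2x) dx.
Evaluate the integral (use parity and integration by parts as needed): b_2 = 3 - 4·π^2.

Final answer: 3 - 4·π^2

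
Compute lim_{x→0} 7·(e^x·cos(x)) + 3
Direct substitution at x = 0 gives 10.

Final answer: 10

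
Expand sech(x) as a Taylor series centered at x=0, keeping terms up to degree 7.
-61·x^6/720 + 5·x^4/24 - x^2/2 + 1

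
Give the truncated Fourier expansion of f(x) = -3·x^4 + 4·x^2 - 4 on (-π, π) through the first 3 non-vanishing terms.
(-160 + 24·π^2)·cos(x) + (13 - 6·π^2)·cos(2·x) - 3·π^4/5 - 4 + 4·π^2/3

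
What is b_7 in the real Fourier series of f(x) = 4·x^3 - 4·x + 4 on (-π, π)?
b_7 = (1/π) ∫_{-π}^{π} f(x)·sin(7x) dx.
Evaluate the integral (use parity and integration by parts as needed): b_7 = -440/343 + 8·π^2/7.

Final answer: -440/343 + 8·π^2/7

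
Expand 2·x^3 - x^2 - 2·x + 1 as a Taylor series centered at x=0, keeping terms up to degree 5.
2·x^3 - x^2 - 2·x + 1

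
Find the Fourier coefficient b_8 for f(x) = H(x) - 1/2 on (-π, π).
b_8 = (1/π) ∫_{-π}^{π} f(x)·sin(8x) dx.
Evaluate the integral (use parity and integration by parts as needed): b_8 = 0.

Final answer: 0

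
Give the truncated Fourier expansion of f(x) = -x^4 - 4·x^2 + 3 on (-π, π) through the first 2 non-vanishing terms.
(-32 + 8·π^2)·cos(x) - π^4/5 - 4·π^2/3 + 3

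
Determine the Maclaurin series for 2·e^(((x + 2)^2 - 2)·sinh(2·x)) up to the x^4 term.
784·x^4/3 + 284·x^3/3 + 32·x^2 + 8·x + 2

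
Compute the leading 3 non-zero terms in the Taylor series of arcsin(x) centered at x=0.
3·x^5/40 + x^3/6 + x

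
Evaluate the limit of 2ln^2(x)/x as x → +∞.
This is an ∞/∞ indeterminate form as x → +∞.
The polynomial denominator x dominates the logarithmic numerator (any positive power of x ≫ ln^2(x) as x → ∞), so the quotient → 0.
Limit = 0.

Final answer: 0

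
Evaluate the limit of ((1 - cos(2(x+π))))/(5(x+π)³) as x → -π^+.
Both numerator and denominator → 0 as x → -π^+; this is a 0/0 indeterminate form.
Expand each to leading order near x = -π: numerator ~ 2·(x + π)^2, denominator ~ 5·(x + π)^3.
The limit of the ratio is ∞.

Final answer: ∞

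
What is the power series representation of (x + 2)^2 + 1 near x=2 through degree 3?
17 + 8·(x - 2) + (x - 2)^2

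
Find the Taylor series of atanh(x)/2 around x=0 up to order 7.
x^7/14 + x^5/10 + x^3/6 + x/2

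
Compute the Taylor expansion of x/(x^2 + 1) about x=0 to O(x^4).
-x^3 + x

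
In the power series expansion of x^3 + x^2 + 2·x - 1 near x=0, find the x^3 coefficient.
Expand to order 3: x^3 + x^2 + 2·x - 1 = x^3 + x^2 + 2·x - 1 + O(x^4).
The coefficient of x^3 is 1.

Final answer: 1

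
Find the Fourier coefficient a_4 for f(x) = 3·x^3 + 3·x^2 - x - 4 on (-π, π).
a_4 = (1/π) ∫_{-π}^{π} f(x)·cos(4x) dx.
Evaluate the integral (use parity and integration by parts as needed): a_4 = 3/4.

Final answer: 3/4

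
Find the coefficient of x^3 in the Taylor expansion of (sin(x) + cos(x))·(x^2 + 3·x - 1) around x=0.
Expand to order 3: (sin(x) + cos(x))·(x^2 + 3·x - 1) = -x^3/3 + 9·x^2/2 + 2·x - 1 + O(x^4).
The coefficient of x^3 is -1/3.

Final answer: -1/3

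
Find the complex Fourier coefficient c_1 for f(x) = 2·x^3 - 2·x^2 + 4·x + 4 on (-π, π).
Compute the real Fourier coefficients first: a_1 = 8, b_1 = -16 + 4·π^2.
Then c_1 = (a_1 − i·b_1)/2 = 4 - 2·i·π^2 + 8·i.

Final answer: 4 - 2·i·π^2 + 8·i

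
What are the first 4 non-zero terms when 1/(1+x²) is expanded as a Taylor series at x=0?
-x^6 + x^4 - x^2 + 1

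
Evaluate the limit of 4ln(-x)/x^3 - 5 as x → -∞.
The quotient is an ∞/∞ indeterminate form as x → -∞.
Compare growth rates of the dominant terms (exponentials ≫ polynomials ≫ logarithms), or apply L'Hôpital's rule; the quotient → 0.
Adding the constant: 0 - 5 = -5. Limit = -5.

Final answer: -5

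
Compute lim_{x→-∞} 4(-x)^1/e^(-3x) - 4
The quotient is an ∞/∞ indeterminate form as x → -∞.
Compare growth rates of the dominant terms (exponentials ≫ polynomials ≫ logarithms), or apply L'Hôpital's rule; the quotient → 0.
Adding the constant: 0 - 4 = -4. Limit = -4.

Final answer: -4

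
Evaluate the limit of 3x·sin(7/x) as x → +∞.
As x → +∞: let u = 7/x → 0⁺; then 3·x·sin(7/x) = 3·7·sin(u)/u → 3·7·1 = 21.
Limit = 21.

Final answer: 21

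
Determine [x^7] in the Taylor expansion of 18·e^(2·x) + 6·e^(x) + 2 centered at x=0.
Expand to order 7: 18·e^(2·x) + 6·e^(x) + 2 = 11·x^7/24 + 193·x^6/120 + 97·x^5/20 + 49·x^4/4 + 25·x^3 + 39·x^2 + 42·x + 26 + O(x^8).
The coefficient of x^7 is 11/24.

Final answer: 11/24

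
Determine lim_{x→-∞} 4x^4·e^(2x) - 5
The product is a 0·∞ indeterminate form at x → -∞.
Rewrite the product as 4x^4 / e^(-2x) (an ∞/∞ form) and apply L'Hôpital, or use the standard hierarchy e^(2|x|) ≫ |x^4| as x → -∞.
The indeterminate product → 0, so the limit = -5.

Final answer: -5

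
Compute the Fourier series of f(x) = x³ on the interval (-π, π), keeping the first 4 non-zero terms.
(-12 + 2·π^2)·sin(x) + (3/2 - π^2)·sin(2·x) + (-4/9 + 2·π^2/3)·sin(3·x) + (3/16 - π^2/2)·sin(4·x)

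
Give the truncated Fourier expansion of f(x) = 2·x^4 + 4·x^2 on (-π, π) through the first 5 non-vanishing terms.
(80 - 16·π^2)·cos(x) + (-2 + 4·π^2)·cos(2·x) + (-16·π^2/9 - 16/27)·cos(3·x) + (5/8 + π^2)·cos(4·x) + 4·π^2/3 + 2·π^4/5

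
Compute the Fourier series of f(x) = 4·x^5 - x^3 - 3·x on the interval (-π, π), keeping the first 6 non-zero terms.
(-162·π^2 + 8·π^4 + 966)·sin(x) + (-4·π^4 - 57/2 + 21·π^2)·sin(2·x) + (-178·π^2/27 + 194/81 + 8·π^4/3)·sin(3·x) + (-2·π^4 + 3/8 + 3·π^2)·sin(4·x) + (-42·π^2/25 - 498/625 + 8·π^4/5)·sin(5·x) + (-4·π^4/3 + 133/162 + 29·π^2/27)·sin(6·x)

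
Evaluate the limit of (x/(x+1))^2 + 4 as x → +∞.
As x → +∞: x/(x+1) = 1/(1 + 1/x) → 1, and the 2nd power of a limit-1 base also → 1; with the additive constant, 1 + 4 = 5.
Limit = 5.

Final answer: 5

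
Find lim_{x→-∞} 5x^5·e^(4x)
This is a 0·∞ indeterminate form at x → -∞.
Rewrite the product as 5x^5 / e^(-4x) (an ∞/∞ form) and apply L'Hôpital, or use the standard hierarchy e^(4|x|) ≫ |x^5| as x → -∞.
The indeterminate product → 0, so the limit = 0.

Final answer: 0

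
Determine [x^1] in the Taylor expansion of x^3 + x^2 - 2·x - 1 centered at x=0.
Expand to order 1: x^3 + x^2 - 2·x - 1 = -2·x - 1 + O(x^2).
The coefficient of x^1 is -2.

Final answer: -2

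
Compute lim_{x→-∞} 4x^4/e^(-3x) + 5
The quotient is an ∞/∞ indeterminate form as x → -∞.
Compare growth rates of the dominant terms (exponentials ≫ polynomials ≫ logarithms), or apply L'Hôpital's rule; the quotient → 0.
Adding the constant: 0 + 5 = 5. Limit = 5.

Final answer: 5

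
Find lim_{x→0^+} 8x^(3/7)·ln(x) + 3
The product is a 0·∞ indeterminate form at x → 0⁺.
Rewrite the product as 8·ln(x) / x^(-3/7) and apply L'Hôpital, or use the standard hierarchy x^(-3/7) ≫ |ln x| as x → 0⁺.
The indeterminate product → 0, so the limit = 3.

Final answer: 3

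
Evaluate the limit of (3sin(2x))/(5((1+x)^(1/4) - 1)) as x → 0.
Both numerator and denominator → 0 as x → 0; this is a 0/0 indeterminate form.
Expand each to leading order near x = 0: numerator ~ 6·x, denominator ~ 5·x/4.
The limit of the ratio is 24/5.

Final answer: 24/5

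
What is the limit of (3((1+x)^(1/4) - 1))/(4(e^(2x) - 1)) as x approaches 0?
Both numerator and denominator → 0 as x → 0; this is a 0/0 indeterminate form.
Expand each to leading order near x = 0: numerator ~ 3·x/4, denominator ~ 8·x.
The limit of the ratio is 3/32.

Final answer: 3/32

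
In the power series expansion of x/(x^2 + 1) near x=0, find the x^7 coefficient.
Expand to order 7: x/(x^2 + 1) = -x^7 + x^5 - x^3 + x + O(x^8).
The coefficient of x^7 is -1.

Final answer: -1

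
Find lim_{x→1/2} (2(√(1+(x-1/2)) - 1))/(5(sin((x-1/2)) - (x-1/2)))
Both numerator and denominator → 0 as x → 1/2; this is a 0/0 indeterminate form.
Expand each to leading order near x = 1/2: numerator ~ (x - 1/2), denominator ~ -5·(x - 1/2)^3/6.
The limit of the ratio is -∞.

Final answer: -∞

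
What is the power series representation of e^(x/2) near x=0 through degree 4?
x^4/384 + x^3/48 + x^2/8 + x/2 + 1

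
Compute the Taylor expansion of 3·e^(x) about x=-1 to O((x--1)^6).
3·e^(-1) + 3·e^(-1)·(x + 1) + 3·e^(-1)·(x + 1)^2/2 + e^(-1)·(x + 1)^3/2 + e^(-1)·(x + 1)^4/8 + e^(-1)·(x + 1)^5/40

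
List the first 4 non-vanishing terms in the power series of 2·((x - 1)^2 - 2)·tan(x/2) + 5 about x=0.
11·x^3/12 - 2·x^2 - x + 5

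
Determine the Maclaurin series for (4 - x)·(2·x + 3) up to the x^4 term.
-2·x^2 + 5·x + 12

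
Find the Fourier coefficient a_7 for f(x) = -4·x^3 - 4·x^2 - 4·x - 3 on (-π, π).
a_7 = (1/π) ∫_{-π}^{π} f(x)·cos(7x) dx.
Evaluate the integral (use parity and integration by parts as needed): a_7 = 16/49.

Final answer: 16/49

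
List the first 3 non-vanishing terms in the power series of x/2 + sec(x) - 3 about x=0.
x^2/2 + x/2 - 2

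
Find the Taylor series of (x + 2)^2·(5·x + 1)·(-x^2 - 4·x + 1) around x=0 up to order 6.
-5·x^5 - 41·x^4 - 103·x^3 - 79·x^2 + 8·x + 4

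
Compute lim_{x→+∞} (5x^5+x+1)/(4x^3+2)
This is an ∞/∞ indeterminate form as x → +∞.
Divide numerator and denominator by x^5 and let the lower-order terms vanish; the numerator's degree 5 exceeds the denominator's degree 3, so the quotient diverges.
Limit = ∞.

Final answer: ∞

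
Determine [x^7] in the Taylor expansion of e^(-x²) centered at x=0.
Expand to order 7: e^(-x²) = -x^6/6 + x^4/2 - x^2 + 1 + O(x^8).
The coefficient of x^7 is 0.

Final answer: 0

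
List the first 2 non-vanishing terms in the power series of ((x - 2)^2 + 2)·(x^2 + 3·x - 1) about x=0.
22·x - 6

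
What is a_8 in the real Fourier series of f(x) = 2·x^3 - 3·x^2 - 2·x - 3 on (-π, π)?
a_8 = (1/π) ∫_{-π}^{π} f(x)·cos(8x) dx.
Evaluate the integral (use parity and integration by parts as needed): a_8 = -3/16.

Final answer: -3/16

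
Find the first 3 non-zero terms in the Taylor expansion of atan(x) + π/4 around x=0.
-x^3/3 + x + π/4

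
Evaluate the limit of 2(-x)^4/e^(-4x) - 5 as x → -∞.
The quotient is an ∞/∞ indeterminate form as x → -∞.
Compare growth rates of the dominant terms (exponentials ≫ polynomials ≫ logarithms), or apply L'Hôpital's rule; the quotient → 0.
Adding the constant: 0 - 5 = -5. Limit = -5.

Final answer: -5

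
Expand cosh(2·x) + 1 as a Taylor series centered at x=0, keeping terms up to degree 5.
2·x^4/3 + 2·x^2 + 2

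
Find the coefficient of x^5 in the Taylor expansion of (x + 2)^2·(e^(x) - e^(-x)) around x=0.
Expand to order 5: (x + 2)^2·(e^(x) - e^(-x)) = 2·x^5/5 + 4·x^4/3 + 10·x^3/3 + 8·x^2 + 8·x + O(x^6).
The coefficient of x^5 is 2/5.

Final answer: 2/5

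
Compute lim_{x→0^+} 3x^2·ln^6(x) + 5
The product is a 0·∞ indeterminate form at x → 0⁺.
Rewrite the product as 3·ln^6(x) / x^(-2) and apply L'Hôpital, or use the standard hierarchy x^(-2) ≫ |ln x|^6 as x → 0⁺.
The indeterminate product → 0, so the limit = 5.

Final answer: 5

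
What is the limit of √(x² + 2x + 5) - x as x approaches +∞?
This is an ∞ − ∞ indeterminate form.
Multiply and divide by the conjugate √(x²+2x + 5) + x; the x² terms cancel, leaving (2x + 5)/(√(x²+2x + 5)+x) → 2/2 = 1.
Limit = 1.

Final answer: 1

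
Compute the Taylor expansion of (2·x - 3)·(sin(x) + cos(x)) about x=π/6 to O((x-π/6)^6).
-3·√(3)/2 - 3/2 + π/6 + √(3)·π/6 + (-√(3)/2 - π/6 + √(3)·π/6 + 5/2)·(x - π/6) + (-√(3)·π/12 - π/12 - 1/4 + 7·√(3)/4)·(x - π/6)^2 + (-3/4 - √(3)/4 - √(3)·π/36 + π/36)·(x - π/6)^3 + (-11·√(3)/48 + π/144 + √(3)·π/144 + 5/48)·(x - π/6)^4 + (-π/720 + √(3)·π/720 + 7·√(3)/240 + 13/240)·(x - π/6)^5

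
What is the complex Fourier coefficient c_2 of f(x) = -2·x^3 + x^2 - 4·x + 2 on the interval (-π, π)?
Compute the real Fourier coefficients first: a_2 = 1, b_2 = 1 + 2·π^2.
Then c_2 = (a_2 − i·b_2)/2 = 1/2 - i·π^2 - i/2.

Final answer: 1/2 - i·π^2 - i/2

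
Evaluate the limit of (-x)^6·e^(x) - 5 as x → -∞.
The product is a 0·∞ indeterminate form at x → -∞.
Rewrite the product as (-x)^6 / e^(-x) (an ∞/∞ form) and apply L'Hôpital, or use the standard hierarchy e^(|x|) ≫ |(-x)^6| as x → -∞.
The indeterminate product → 0, so the limit = -5.

Final answer: -5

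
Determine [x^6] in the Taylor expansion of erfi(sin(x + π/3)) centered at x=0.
Expand to order 6: erfi(sin(x + π/3)) = 3263·√(3)·x^6·e^(3/4)/(23040·√(π)) + 593·x^5·e^(3/4)/(1920·√(π)) - 23·√(3)·x^4·e^(3/4)/(192·√(π)) - 17·x^3·e^(3/4)/(24·√(π)) - √(3)·x^2·e^(3/4)/(4·√(π)) + x·e^(3/4)/√(π) + erfi(√(3)/2) + O(x^7).
The coefficient of x^6 is 3263·√(3)·e^(3/4)/(23040·√(π)).

Final answer: 3263·√(3)·e^(3/4)/(23040·√(π))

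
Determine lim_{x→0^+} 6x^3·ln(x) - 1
The product is a 0·∞ indeterminate form at x → 0⁺.
Rewrite the product as 6·ln(x) / x^(-3) and apply L'Hôpital, or use the standard hierarchy x^(-3) ≫ |ln x| as x → 0⁺.
The indeterminate product → 0, so the limit = -1.

Final answer: -1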